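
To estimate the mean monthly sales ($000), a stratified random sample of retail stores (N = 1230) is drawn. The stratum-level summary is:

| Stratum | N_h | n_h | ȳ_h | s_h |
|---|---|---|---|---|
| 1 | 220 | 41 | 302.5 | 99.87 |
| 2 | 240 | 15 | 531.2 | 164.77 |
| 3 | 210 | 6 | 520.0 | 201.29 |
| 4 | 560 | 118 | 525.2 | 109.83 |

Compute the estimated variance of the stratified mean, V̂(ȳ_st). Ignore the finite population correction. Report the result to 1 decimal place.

V̂(ȳ_st) = Σ W_h² s_h²/n_h, with W_h = N_h/N and N = 1230:
  stratum 1: (220/1230)²·99.87²/41 = 7.78254
  stratum 2: (240/1230)²·164.77²/15 = 68.9092
  stratum 3: (210/1230)²·201.29²/6 = 196.844
  stratum 4: (560/1230)²·109.83²/118 = 21.1897
V̂(ȳ_st) = 294.725

V̂(ȳ_st) ≈ 294.7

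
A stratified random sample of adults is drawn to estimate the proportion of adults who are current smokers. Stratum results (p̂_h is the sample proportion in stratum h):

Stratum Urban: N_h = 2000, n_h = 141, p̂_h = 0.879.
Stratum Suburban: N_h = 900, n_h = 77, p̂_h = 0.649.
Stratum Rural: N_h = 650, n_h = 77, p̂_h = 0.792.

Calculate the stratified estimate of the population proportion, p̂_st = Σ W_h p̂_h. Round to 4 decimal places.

N = 3550; stratum weights W_h = N_h/N.
p̂_st = Σ W_h p̂_h = (2000·0.879 + 900·0.649 + 650·0.792)/3550 = 0.80476

p̂_st ≈ 0.8048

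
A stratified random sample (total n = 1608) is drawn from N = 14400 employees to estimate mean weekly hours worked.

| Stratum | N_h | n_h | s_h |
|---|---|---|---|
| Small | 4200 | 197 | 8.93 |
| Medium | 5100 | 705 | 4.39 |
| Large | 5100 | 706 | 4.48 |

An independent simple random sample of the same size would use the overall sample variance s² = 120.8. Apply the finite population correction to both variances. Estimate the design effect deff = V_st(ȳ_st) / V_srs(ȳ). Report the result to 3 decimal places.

V̂(ȳ_st) = Σ W_h² (1 − n_h/N_h) s_h²/n_h, with W_h = N_h/N and N = 14400:
  stratum Small: (4200/14400)²·(1 − 197/4200)·8.93²/197 = 0.0328206
  stratum Medium: (5100/14400)²·(1 − 705/5100)·4.39²/705 = 0.00295491
  stratum Large: (5100/14400)²·(1 − 706/5100)·4.48²/706 = 0.00307225
V_st = 0.0388478
V_srs = (1 − 1608/14400)·120.8/1608 = 0.0667355
deff = V_st / V_srs = 0.0388478/0.0667355 = 0.5821

deff ≈ 0.582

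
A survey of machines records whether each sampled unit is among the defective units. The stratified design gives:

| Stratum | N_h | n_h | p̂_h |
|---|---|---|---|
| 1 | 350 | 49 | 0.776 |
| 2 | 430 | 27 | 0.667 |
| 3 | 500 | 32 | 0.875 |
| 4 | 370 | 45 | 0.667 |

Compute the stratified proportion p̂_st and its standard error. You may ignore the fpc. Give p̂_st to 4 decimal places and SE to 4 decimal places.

N = 1650; stratum weights W_h = N_h/N.
p̂_st = Σ W_h p̂_h = (350·0.776 + 430·0.667 + 500·0.875 + 370·0.667)/1650 = 0.75315
V̂(p̂_st) = Σ W_h² p̂_h(1−p̂_h)/(n_h−1):
  stratum 1: (350/1650)²·0.776·0.224/48 = 0.000162943
  stratum 2: (430/1650)²·0.667·0.333/26 = 0.000580184
  stratum 3: (500/1650)²·0.875·0.125/31 = 0.000323988
  stratum 4: (370/1650)²·0.667·0.333/44 = 0.000253836
V̂(p̂_st) = 0.00132095; SE = √V̂ = 0.0363449

p̂_st ≈ 0.7532, SE ≈ 0.0363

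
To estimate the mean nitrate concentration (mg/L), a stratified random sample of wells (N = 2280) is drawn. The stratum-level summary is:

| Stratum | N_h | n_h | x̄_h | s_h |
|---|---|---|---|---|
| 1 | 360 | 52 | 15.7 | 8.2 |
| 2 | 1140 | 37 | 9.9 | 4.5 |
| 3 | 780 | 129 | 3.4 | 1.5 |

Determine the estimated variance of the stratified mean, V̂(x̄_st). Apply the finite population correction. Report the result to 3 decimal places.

V̂(x̄_st) = Σ W_h² (1 − n_h/N_h) s_h²/n_h, with W_h = N_h/N and N = 2280:
  stratum 1: (360/2280)²·(1 − 52/360)·8.2²/52 = 0.0275809
  stratum 2: (1140/2280)²·(1 − 37/1140)·4.5²/37 = 0.132384
  stratum 3: (780/2280)²·(1 − 129/780)·1.5²/129 = 0.00170372
V̂(x̄_st) = 0.161668

V̂(x̄_st) ≈ 0.162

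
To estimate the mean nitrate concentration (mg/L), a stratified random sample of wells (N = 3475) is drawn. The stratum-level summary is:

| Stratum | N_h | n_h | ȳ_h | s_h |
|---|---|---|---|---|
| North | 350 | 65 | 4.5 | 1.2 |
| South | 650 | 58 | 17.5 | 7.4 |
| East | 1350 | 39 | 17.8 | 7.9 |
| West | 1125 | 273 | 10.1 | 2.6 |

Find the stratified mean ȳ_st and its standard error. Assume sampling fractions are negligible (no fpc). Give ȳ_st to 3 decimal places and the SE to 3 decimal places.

ȳ_st ≈ 13.912, SE ≈ 0.527

ȳ_st = Σ W_h ȳ_h = (350·4.5 + 650·17.5 + 1350·17.8 + 1125·10.1)/3475 = 13.91151
V̂(ȳ_st) = Σ W_h² s_h²/n_h, with W_h = N_h/N and N = 3475:
  stratum North: (350/3475)²·1.2²/65 = 0.000224738
  stratum South: (650/3475)²·7.4²/58 = 0.0330333
  stratum East: (1350/3475)²·7.9²/39 = 0.241517
  stratum West: (1125/3475)²·2.6²/273 = 0.00259525
V̂(ȳ_st) = 0.27737
SE(ȳ_st) = √0.27737 = 0.526659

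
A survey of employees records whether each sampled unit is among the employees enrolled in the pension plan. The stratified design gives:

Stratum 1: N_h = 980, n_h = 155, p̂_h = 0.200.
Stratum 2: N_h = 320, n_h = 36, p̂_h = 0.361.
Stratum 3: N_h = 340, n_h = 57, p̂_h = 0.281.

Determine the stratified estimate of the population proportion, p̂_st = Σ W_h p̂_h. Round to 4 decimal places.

p̂_st ≈ 0.2482

N = 1640; stratum weights W_h = N_h/N.
p̂_st = Σ W_h p̂_h = (980·0.200 + 320·0.361 + 340·0.281)/1640 = 0.24821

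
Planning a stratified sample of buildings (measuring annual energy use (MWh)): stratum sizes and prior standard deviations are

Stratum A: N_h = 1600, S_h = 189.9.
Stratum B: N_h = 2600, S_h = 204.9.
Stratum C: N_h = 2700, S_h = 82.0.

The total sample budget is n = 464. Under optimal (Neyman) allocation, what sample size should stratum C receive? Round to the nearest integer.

97

Neyman allocation: n_h = n · N_h S_h / Σ N_i S_i, with n = 464.
  stratum A: N_h·S_h = 1600·189.9 = 303840.00
  stratum B: N_h·S_h = 2600·204.9 = 532740.00
  stratum C: N_h·S_h = 2700·82.0 = 221400.00
Σ N_h S_h = 1057980.00
n for stratum C = 464·221400.00/1057980.00 = 97.100 → 97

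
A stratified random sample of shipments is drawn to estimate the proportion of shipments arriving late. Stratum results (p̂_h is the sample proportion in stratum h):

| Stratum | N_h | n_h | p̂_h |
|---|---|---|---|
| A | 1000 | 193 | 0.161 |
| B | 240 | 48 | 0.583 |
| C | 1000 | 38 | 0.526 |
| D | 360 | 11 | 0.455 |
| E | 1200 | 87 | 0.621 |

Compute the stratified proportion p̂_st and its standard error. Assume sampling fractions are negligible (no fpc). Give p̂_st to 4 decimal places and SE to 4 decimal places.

N = 3800; stratum weights W_h = N_h/N.
p̂_st = Σ W_h p̂_h = (1000·0.161 + 240·0.583 + 1000·0.526 + 360·0.455 + 1200·0.621)/3800 = 0.45682
V̂(p̂_st) = Σ W_h² p̂_h(1−p̂_h)/(n_h−1):
  stratum A: (1000/3800)²·0.161·0.839/192 = 4.87214e-05
  stratum B: (240/3800)²·0.583·0.417/47 = 2.0633e-05
  stratum C: (1000/3800)²·0.526·0.474/37 = 0.000466654
  stratum D: (360/3800)²·0.455·0.545/10 = 0.000222559
  stratum E: (1200/3800)²·0.621·0.379/86 = 0.000272915
V̂(p̂_st) = 0.00103148; SE = √V̂ = 0.0321167

p̂_st ≈ 0.4568, SE ≈ 0.0321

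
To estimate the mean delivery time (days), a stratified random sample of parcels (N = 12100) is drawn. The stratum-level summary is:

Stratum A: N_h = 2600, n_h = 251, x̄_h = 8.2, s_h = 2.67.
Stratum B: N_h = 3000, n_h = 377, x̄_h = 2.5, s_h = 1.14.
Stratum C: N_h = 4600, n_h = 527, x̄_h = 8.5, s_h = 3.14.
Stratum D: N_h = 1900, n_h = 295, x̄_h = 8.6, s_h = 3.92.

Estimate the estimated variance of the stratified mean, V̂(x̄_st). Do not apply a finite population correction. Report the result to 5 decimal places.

V̂(x̄_st) = Σ W_h² s_h²/n_h, with W_h = N_h/N and N = 12100:
  stratum A: (2600/12100)²·2.67²/251 = 0.00131137
  stratum B: (3000/12100)²·1.14²/377 = 0.000211904
  stratum C: (4600/12100)²·3.14²/527 = 0.00270392
  stratum D: (1900/12100)²·3.92²/295 = 0.00128436
V̂(x̄_st) = 0.00551155

V̂(x̄_st) ≈ 0.00551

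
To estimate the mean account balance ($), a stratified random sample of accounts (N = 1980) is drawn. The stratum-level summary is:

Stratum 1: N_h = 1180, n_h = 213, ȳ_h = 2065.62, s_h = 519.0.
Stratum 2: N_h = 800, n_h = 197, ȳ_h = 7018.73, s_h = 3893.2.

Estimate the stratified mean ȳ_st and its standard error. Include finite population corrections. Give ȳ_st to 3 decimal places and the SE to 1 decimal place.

ȳ_st ≈ 4066.877, SE ≈ 99.2

ȳ_st = Σ W_h ȳ_h = (1180·2065.62 + 800·7018.73)/1980 = 4066.87657
V̂(ȳ_st) = Σ W_h² (1 − n_h/N_h) s_h²/n_h, with W_h = N_h/N and N = 1980:
  stratum 1: (1180/1980)²·(1 − 213/1180)·519.0²/213 = 368.072
  stratum 2: (800/1980)²·(1 − 197/800)·3893.2²/197 = 9467.26
V̂(ȳ_st) = 9835.33
SE(ȳ_st) = √9835.33 = 99.1732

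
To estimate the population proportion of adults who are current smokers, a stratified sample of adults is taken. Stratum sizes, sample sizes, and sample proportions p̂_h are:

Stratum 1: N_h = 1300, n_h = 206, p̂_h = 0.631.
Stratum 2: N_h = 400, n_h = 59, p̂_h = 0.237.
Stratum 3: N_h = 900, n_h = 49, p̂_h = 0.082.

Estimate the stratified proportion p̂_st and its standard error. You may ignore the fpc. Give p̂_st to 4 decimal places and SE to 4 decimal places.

p̂_st ≈ 0.3803, SE ≈ 0.0234

N = 2600; stratum weights W_h = N_h/N.
p̂_st = Σ W_h p̂_h = (1300·0.631 + 400·0.237 + 900·0.082)/2600 = 0.38035
V̂(p̂_st) = Σ W_h² p̂_h(1−p̂_h)/(n_h−1):
  stratum 1: (1300/2600)²·0.631·0.369/205 = 0.00028395
  stratum 2: (400/2600)²·0.237·0.763/58 = 7.37935e-05
  stratum 3: (900/2600)²·0.082·0.918/48 = 0.000187912
V̂(p̂_st) = 0.000545655; SE = √V̂ = 0.0233593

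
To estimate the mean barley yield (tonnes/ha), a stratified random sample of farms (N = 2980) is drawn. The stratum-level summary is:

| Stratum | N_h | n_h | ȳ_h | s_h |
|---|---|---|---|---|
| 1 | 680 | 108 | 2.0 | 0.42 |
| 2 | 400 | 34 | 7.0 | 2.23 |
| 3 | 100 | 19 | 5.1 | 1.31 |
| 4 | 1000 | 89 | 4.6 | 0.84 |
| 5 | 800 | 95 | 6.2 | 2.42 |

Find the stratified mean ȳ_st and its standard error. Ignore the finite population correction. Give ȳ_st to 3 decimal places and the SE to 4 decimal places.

ȳ_st = Σ W_h ȳ_h = (680·2.0 + 400·7.0 + 100·5.1 + 1000·4.6 + 800·6.2)/2980 = 4.77517
V̂(ȳ_st) = Σ W_h² s_h²/n_h, with W_h = N_h/N and N = 2980:
  stratum 1: (680/2980)²·0.42²/108 = 8.50472e-05
  stratum 2: (400/2980)²·2.23²/34 = 0.00263523
  stratum 3: (100/2980)²·1.31²/19 = 0.000101708
  stratum 4: (1000/2980)²·0.84²/89 = 0.000892763
  stratum 5: (800/2980)²·2.42²/95 = 0.00444278
V̂(ȳ_st) = 0.00815752
SE(ȳ_st) = √0.00815752 = 0.090319

ȳ_st ≈ 4.775, SE ≈ 0.0903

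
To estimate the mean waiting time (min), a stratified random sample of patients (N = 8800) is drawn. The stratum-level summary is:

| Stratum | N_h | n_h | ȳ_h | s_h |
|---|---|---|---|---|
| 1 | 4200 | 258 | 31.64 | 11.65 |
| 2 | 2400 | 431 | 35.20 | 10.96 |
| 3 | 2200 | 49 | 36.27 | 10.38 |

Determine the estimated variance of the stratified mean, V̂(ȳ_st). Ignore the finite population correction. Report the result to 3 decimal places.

V̂(ȳ_st) ≈ 0.278

V̂(ȳ_st) = Σ W_h² s_h²/n_h, with W_h = N_h/N and N = 8800:
  stratum 1: (4200/8800)²·11.65²/258 = 0.11983
  stratum 2: (2400/8800)²·10.96²/431 = 0.0207301
  stratum 3: (2200/8800)²·10.38²/49 = 0.137429
V̂(ȳ_st) = 0.277989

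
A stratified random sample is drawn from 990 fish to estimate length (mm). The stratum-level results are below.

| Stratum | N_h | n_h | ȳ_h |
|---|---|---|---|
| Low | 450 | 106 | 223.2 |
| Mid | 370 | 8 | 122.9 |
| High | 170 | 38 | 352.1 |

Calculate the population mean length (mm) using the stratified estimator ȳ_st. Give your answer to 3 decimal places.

ȳ_st ≈ 207.848

N = Σ N_h = 990. Stratum weights W_h = N_h/N.
ȳ_st = (450·223.2 + 370·122.9 + 170·352.1) / 990 = 207.84848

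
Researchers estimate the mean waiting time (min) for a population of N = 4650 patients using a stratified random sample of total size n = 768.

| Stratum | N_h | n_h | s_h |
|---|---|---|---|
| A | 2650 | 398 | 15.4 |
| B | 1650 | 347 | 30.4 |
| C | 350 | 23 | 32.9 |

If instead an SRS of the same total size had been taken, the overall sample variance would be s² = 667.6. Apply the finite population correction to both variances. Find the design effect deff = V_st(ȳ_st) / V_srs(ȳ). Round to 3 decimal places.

deff ≈ 0.935

V̂(ȳ_st) = Σ W_h² (1 − n_h/N_h) s_h²/n_h, with W_h = N_h/N and N = 4650:
  stratum A: (2650/4650)²·(1 − 398/2650)·15.4²/398 = 0.164462
  stratum B: (1650/4650)²·(1 − 347/1650)·30.4²/347 = 0.264814
  stratum C: (350/4650)²·(1 − 23/350)·32.9²/23 = 0.2491
V_st = 0.678376
V_srs = (1 − 768/4650)·667.6/768 = 0.725701
deff = V_st / V_srs = 0.678376/0.725701 = 0.9348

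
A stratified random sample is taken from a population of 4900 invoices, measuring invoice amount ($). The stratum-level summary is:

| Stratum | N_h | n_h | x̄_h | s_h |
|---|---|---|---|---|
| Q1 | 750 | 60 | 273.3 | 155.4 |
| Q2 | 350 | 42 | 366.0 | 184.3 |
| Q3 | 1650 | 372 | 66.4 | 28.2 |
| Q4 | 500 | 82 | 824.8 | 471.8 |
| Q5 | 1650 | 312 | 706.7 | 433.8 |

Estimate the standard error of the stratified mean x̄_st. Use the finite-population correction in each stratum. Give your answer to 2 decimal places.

SE(x̄_st) ≈ 9.57

V̂(x̄_st) = Σ W_h² (1 − n_h/N_h) s_h²/n_h, with W_h = N_h/N and N = 4900:
  stratum Q1: (750/4900)²·(1 − 60/750)·155.4²/60 = 8.67499
  stratum Q2: (350/4900)²·(1 − 42/350)·184.3²/42 = 3.63101
  stratum Q3: (1650/4900)²·(1 − 372/1650)·28.2²/372 = 0.187749
  stratum Q4: (500/4900)²·(1 − 82/500)·471.8²/82 = 23.6296
  stratum Q5: (1650/4900)²·(1 − 312/1650)·433.8²/312 = 55.459
V̂(x̄_st) = 91.5824
SE(x̄_st) = √91.5824 = 9.56987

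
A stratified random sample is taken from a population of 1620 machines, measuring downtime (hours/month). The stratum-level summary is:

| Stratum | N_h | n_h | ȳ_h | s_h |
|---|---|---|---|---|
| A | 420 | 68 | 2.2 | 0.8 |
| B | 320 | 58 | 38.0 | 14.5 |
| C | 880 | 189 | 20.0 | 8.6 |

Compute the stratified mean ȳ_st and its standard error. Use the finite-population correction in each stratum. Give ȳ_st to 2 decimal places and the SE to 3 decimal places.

ȳ_st ≈ 18.94, SE ≈ 0.455

ȳ_st = Σ W_h ȳ_h = (420·2.2 + 320·38.0 + 880·20.0)/1620 = 18.94074
V̂(ȳ_st) = Σ W_h² (1 − n_h/N_h) s_h²/n_h, with W_h = N_h/N and N = 1620:
  stratum A: (420/1620)²·(1 − 68/420)·0.8²/68 = 0.000530192
  stratum B: (320/1620)²·(1 − 58/320)·14.5²/58 = 0.115806
  stratum C: (880/1620)²·(1 − 189/880)·8.6²/189 = 0.0906705
V̂(ȳ_st) = 0.207006
SE(ȳ_st) = √0.207006 = 0.454979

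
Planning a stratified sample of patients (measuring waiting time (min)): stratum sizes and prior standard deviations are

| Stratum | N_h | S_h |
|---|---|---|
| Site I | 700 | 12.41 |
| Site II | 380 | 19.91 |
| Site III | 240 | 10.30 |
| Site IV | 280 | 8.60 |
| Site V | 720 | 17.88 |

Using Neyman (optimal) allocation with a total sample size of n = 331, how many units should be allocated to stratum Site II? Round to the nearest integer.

Neyman allocation: n_h = n · N_h S_h / Σ N_i S_i, with n = 331.
  stratum Site I: N_h·S_h = 700·12.41 = 8687.00
  stratum Site II: N_h·S_h = 380·19.91 = 7565.80
  stratum Site III: N_h·S_h = 240·10.30 = 2472.00
  stratum Site IV: N_h·S_h = 280·8.60 = 2408.00
  stratum Site V: N_h·S_h = 720·17.88 = 12873.60
Σ N_h S_h = 34006.40
n for stratum Site II = 331·7565.80/34006.40 = 73.641 → 74

74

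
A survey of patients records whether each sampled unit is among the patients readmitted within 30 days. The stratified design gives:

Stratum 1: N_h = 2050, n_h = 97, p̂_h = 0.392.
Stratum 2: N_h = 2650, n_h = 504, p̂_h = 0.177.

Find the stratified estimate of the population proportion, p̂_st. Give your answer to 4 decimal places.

N = 4700; stratum weights W_h = N_h/N.
p̂_st = Σ W_h p̂_h = (2050·0.392 + 2650·0.177)/4700 = 0.27078

p̂_st ≈ 0.2708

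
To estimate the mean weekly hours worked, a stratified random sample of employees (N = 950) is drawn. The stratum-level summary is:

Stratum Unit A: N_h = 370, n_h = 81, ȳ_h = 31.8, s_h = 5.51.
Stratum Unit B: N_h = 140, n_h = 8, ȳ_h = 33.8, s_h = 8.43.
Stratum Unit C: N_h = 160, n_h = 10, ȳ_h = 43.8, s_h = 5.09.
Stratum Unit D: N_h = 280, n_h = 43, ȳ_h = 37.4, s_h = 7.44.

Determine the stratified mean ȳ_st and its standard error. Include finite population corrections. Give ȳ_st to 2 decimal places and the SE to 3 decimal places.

ȳ_st = Σ W_h ȳ_h = (370·31.8 + 140·33.8 + 160·43.8 + 280·37.4)/950 = 35.76632
V̂(ȳ_st) = Σ W_h² (1 − n_h/N_h) s_h²/n_h, with W_h = N_h/N and N = 950:
  stratum Unit A: (370/950)²·(1 − 81/370)·5.51²/81 = 0.044409
  stratum Unit B: (140/950)²·(1 − 8/140)·8.43²/8 = 0.181895
  stratum Unit C: (160/950)²·(1 − 10/160)·5.09²/10 = 0.0688969
  stratum Unit D: (280/950)²·(1 − 43/280)·7.44²/43 = 0.0946535
V̂(ȳ_st) = 0.389854
SE(ȳ_st) = √0.389854 = 0.624383

ȳ_st ≈ 35.77, SE ≈ 0.624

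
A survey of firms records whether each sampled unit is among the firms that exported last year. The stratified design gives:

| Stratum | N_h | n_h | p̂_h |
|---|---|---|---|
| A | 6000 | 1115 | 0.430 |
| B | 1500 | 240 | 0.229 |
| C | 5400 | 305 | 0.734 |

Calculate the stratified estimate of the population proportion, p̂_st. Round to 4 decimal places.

N = 12900; stratum weights W_h = N_h/N.
p̂_st = Σ W_h p̂_h = (6000·0.430 + 1500·0.229 + 5400·0.734)/12900 = 0.53388

p̂_st ≈ 0.5339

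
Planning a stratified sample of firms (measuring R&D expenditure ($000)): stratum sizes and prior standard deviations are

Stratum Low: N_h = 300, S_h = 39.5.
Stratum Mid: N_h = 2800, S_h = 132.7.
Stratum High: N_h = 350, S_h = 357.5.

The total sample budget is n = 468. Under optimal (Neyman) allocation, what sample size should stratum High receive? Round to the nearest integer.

Neyman allocation: n_h = n · N_h S_h / Σ N_i S_i, with n = 468.
  stratum Low: N_h·S_h = 300·39.5 = 11850.00
  stratum Mid: N_h·S_h = 2800·132.7 = 371560.00
  stratum High: N_h·S_h = 350·357.5 = 125125.00
Σ N_h S_h = 508535.00
n for stratum High = 468·125125.00/508535.00 = 115.151 → 115

115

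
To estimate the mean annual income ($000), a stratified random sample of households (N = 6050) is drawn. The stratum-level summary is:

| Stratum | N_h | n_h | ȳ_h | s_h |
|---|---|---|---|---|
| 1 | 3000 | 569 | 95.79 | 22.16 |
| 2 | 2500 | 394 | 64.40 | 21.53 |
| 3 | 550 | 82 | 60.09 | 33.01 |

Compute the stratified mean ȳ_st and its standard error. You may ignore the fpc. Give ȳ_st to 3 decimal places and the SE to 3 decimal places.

ȳ_st ≈ 79.573, SE ≈ 0.723

ȳ_st = Σ W_h ȳ_h = (3000·95.79 + 2500·64.40 + 550·60.09)/6050 = 79.57347
V̂(ȳ_st) = Σ W_h² s_h²/n_h, with W_h = N_h/N and N = 6050:
  stratum 1: (3000/6050)²·22.16²/569 = 0.212207
  stratum 2: (2500/6050)²·21.53²/394 = 0.200891
  stratum 3: (550/6050)²·33.01²/82 = 0.109823
V̂(ȳ_st) = 0.522921
SE(ȳ_st) = √0.522921 = 0.723132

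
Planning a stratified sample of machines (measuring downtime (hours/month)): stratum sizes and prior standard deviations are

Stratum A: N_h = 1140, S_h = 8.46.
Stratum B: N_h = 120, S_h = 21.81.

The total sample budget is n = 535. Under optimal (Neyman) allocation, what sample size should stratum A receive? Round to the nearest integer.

421

Neyman allocation: n_h = n · N_h S_h / Σ N_i S_i, with n = 535.
  stratum A: N_h·S_h = 1140·8.46 = 9644.40
  stratum B: N_h·S_h = 120·21.81 = 2617.20
Σ N_h S_h = 12261.60
n for stratum A = 535·9644.40/12261.60 = 420.806 → 421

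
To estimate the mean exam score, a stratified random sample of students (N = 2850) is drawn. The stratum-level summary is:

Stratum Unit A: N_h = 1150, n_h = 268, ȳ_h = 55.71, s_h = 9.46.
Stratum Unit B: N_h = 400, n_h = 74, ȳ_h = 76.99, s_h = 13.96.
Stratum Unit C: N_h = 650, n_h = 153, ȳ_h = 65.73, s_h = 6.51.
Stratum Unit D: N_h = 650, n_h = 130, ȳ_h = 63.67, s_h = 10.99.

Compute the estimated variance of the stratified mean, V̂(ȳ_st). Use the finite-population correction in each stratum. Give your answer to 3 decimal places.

V̂(ȳ_st) ≈ 0.134

V̂(ȳ_st) = Σ W_h² (1 − n_h/N_h) s_h²/n_h, with W_h = N_h/N and N = 2850:
  stratum Unit A: (1150/2850)²·(1 − 268/1150)·9.46²/268 = 0.0416989
  stratum Unit B: (400/2850)²·(1 − 74/400)·13.96²/74 = 0.0422792
  stratum Unit C: (650/2850)²·(1 − 153/650)·6.51²/153 = 0.0110167
  stratum Unit D: (650/2850)²·(1 − 130/650)·10.99²/130 = 0.0386615
V̂(ȳ_st) = 0.133656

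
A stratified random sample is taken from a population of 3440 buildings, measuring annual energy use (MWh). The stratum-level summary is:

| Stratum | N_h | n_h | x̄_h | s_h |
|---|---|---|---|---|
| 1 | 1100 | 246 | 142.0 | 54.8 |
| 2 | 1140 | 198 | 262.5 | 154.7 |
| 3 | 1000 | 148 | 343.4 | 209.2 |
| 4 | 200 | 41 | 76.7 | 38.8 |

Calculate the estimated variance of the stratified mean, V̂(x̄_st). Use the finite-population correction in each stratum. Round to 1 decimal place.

V̂(x̄_st) = Σ W_h² (1 − n_h/N_h) s_h²/n_h, with W_h = N_h/N and N = 3440:
  stratum 1: (1100/3440)²·(1 − 246/1100)·54.8²/246 = 0.96908
  stratum 2: (1140/3440)²·(1 − 198/1140)·154.7²/198 = 10.9687
  stratum 3: (1000/3440)²·(1 − 148/1000)·209.2²/148 = 21.2904
  stratum 4: (200/3440)²·(1 − 41/200)·38.8²/41 = 0.0986711
V̂(x̄_st) = 33.3269

V̂(x̄_st) ≈ 33.3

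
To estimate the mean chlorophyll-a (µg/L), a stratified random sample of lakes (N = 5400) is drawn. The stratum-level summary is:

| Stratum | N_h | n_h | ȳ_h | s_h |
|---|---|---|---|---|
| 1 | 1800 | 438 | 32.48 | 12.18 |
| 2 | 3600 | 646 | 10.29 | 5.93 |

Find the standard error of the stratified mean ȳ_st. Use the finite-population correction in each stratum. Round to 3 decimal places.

SE(ȳ_st) ≈ 0.220

V̂(ȳ_st) = Σ W_h² (1 − n_h/N_h) s_h²/n_h, with W_h = N_h/N and N = 5400:
  stratum 1: (1800/5400)²·(1 − 438/1800)·12.18²/438 = 0.0284762
  stratum 2: (3600/5400)²·(1 − 646/3600)·5.93²/646 = 0.0198519
V̂(ȳ_st) = 0.0483281
SE(ȳ_st) = √0.0483281 = 0.219837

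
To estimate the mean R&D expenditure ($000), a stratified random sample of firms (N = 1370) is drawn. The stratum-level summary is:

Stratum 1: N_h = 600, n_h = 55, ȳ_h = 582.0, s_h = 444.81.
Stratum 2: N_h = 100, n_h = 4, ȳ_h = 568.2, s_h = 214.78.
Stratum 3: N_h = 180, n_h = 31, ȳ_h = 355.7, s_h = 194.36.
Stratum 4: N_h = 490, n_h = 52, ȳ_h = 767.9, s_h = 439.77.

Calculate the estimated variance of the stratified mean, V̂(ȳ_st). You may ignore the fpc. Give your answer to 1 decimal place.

V̂(ȳ_st) ≈ 1248.3

V̂(ȳ_st) = Σ W_h² s_h²/n_h, with W_h = N_h/N and N = 1370:
  stratum 1: (600/1370)²·444.81²/55 = 689.998
  stratum 2: (100/1370)²·214.78²/4 = 61.445
  stratum 3: (180/1370)²·194.36²/31 = 21.0357
  stratum 4: (490/1370)²·439.77²/52 = 475.772
V̂(ȳ_st) = 1248.25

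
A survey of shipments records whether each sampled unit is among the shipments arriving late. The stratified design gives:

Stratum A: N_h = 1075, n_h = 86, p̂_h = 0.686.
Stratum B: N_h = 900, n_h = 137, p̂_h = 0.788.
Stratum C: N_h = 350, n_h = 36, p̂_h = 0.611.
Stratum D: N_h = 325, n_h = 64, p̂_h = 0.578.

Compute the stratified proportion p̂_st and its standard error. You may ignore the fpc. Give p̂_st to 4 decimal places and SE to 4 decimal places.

N = 2650; stratum weights W_h = N_h/N.
p̂_st = Σ W_h p̂_h = (1075·0.686 + 900·0.788 + 350·0.611 + 325·0.578)/2650 = 0.69749
V̂(p̂_st) = Σ W_h² p̂_h(1−p̂_h)/(n_h−1):
  stratum A: (1075/2650)²·0.686·0.314/85 = 0.000417023
  stratum B: (900/2650)²·0.788·0.212/136 = 0.000141683
  stratum C: (350/2650)²·0.611·0.389/35 = 0.000118459
  stratum D: (325/2650)²·0.578·0.422/63 = 5.82337e-05
V̂(p̂_st) = 0.000735398; SE = √V̂ = 0.0271182

p̂_st ≈ 0.6975, SE ≈ 0.0271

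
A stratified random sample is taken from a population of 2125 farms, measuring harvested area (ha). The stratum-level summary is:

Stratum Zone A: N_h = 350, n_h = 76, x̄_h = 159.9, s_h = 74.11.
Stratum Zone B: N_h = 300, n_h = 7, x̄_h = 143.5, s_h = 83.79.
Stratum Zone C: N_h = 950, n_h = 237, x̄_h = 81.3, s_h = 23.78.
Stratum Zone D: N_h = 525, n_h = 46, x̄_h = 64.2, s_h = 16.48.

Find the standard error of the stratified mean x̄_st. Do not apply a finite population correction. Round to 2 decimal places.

V̂(x̄_st) = Σ W_h² s_h²/n_h, with W_h = N_h/N and N = 2125:
  stratum Zone A: (350/2125)²·74.11²/76 = 1.96046
  stratum Zone B: (300/2125)²·83.79²/7 = 19.9899
  stratum Zone C: (950/2125)²·23.78²/237 = 0.476875
  stratum Zone D: (525/2125)²·16.48²/46 = 0.360377
V̂(x̄_st) = 22.7876
SE(x̄_st) = √22.7876 = 4.77364

SE(x̄_st) ≈ 4.77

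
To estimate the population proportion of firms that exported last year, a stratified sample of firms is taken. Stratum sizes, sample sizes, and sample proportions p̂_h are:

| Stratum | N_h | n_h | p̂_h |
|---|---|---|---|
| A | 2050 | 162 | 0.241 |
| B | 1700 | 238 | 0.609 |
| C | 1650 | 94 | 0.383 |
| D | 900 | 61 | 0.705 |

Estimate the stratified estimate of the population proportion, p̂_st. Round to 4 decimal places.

N = 6300; stratum weights W_h = N_h/N.
p̂_st = Σ W_h p̂_h = (2050·0.241 + 1700·0.609 + 1650·0.383 + 900·0.705)/6300 = 0.44378

p̂_st ≈ 0.4438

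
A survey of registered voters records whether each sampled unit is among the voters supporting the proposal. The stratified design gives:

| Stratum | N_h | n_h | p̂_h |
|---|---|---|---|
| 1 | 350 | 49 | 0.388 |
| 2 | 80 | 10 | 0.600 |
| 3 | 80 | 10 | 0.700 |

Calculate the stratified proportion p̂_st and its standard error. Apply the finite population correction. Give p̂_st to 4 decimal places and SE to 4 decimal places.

N = 510; stratum weights W_h = N_h/N.
p̂_st = Σ W_h p̂_h = (350·0.388 + 80·0.600 + 80·0.700)/510 = 0.47020
V̂(p̂_st) = Σ W_h² (1 − n_h/N_h) p̂_h(1−p̂_h)/(n_h−1):
  stratum 1: (350/510)²·(1 − 49/350)·0.388·0.612/48 = 0.00200372
  stratum 2: (80/510)²·(1 − 10/80)·0.600·0.400/9 = 0.000574138
  stratum 3: (80/510)²·(1 − 10/80)·0.700·0.300/9 = 0.000502371
V̂(p̂_st) = 0.00308022; SE = √V̂ = 0.0554998

p̂_st ≈ 0.4702, SE ≈ 0.0555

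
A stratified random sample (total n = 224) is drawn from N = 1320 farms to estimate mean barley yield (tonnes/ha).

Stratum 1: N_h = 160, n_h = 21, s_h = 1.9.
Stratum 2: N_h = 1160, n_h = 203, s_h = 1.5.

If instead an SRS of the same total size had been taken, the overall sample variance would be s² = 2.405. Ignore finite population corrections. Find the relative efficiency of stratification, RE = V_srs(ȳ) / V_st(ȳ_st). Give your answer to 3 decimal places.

RE ≈ 0.969

V̂(ȳ_st) = Σ W_h² s_h²/n_h, with W_h = N_h/N and N = 1320:
  stratum 1: (160/1320)²·1.9²/21 = 0.00252569
  stratum 2: (1160/1320)²·1.5²/203 = 0.00855962
V_st = 0.0110853
V_srs = s²/n = 2.405/224 = 0.0107366
Relative efficiency = V_srs / V_st = 0.0107366/0.0110853 = 0.9685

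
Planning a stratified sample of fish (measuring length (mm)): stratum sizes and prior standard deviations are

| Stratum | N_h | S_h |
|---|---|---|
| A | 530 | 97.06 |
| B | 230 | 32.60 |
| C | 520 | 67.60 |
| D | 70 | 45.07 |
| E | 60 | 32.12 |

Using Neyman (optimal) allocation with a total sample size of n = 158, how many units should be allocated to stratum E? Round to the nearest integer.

3

Neyman allocation: n_h = n · N_h S_h / Σ N_i S_i, with n = 158.
  stratum A: N_h·S_h = 530·97.06 = 51441.80
  stratum B: N_h·S_h = 230·32.60 = 7498.00
  stratum C: N_h·S_h = 520·67.60 = 35152.00
  stratum D: N_h·S_h = 70·45.07 = 3154.90
  stratum E: N_h·S_h = 60·32.12 = 1927.20
Σ N_h S_h = 99173.90
n for stratum E = 158·1927.20/99173.90 = 3.070 → 3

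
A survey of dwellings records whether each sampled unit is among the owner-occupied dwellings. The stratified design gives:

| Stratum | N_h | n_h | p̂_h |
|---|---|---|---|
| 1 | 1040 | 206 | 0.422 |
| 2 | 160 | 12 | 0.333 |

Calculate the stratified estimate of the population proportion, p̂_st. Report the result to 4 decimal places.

p̂_st ≈ 0.4101

N = 1200; stratum weights W_h = N_h/N.
p̂_st = Σ W_h p̂_h = (1040·0.422 + 160·0.333)/1200 = 0.41013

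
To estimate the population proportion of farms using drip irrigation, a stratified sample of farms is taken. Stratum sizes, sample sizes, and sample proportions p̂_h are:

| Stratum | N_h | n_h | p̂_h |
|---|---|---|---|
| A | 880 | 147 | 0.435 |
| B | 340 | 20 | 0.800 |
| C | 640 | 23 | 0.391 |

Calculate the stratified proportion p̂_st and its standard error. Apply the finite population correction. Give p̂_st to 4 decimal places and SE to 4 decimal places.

N = 1860; stratum weights W_h = N_h/N.
p̂_st = Σ W_h p̂_h = (880·0.435 + 340·0.800 + 640·0.391)/1860 = 0.48658
V̂(p̂_st) = Σ W_h² (1 − n_h/N_h) p̂_h(1−p̂_h)/(n_h−1):
  stratum A: (880/1860)²·(1 − 147/880)·0.435·0.565/146 = 0.000313867
  stratum B: (340/1860)²·(1 − 20/340)·0.800·0.200/19 = 0.000264831
  stratum C: (640/1860)²·(1 − 23/640)·0.391·0.609/22 = 0.00123541
V̂(p̂_st) = 0.00181411; SE = √V̂ = 0.0425923

p̂_st ≈ 0.4866, SE ≈ 0.0426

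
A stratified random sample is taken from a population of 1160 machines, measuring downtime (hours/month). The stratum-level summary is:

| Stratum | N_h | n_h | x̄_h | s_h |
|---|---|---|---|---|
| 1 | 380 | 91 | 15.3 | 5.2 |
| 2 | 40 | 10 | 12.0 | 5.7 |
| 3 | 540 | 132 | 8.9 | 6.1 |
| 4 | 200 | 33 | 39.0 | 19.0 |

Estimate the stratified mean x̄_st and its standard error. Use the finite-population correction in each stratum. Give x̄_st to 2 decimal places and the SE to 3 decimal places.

x̄_st ≈ 16.29, SE ≈ 0.587

x̄_st = Σ W_h x̄_h = (380·15.3 + 40·12.0 + 540·8.9 + 200·39.0)/1160 = 16.29310
V̂(x̄_st) = Σ W_h² (1 − n_h/N_h) s_h²/n_h, with W_h = N_h/N and N = 1160:
  stratum 1: (380/1160)²·(1 − 91/380)·5.2²/91 = 0.0242511
  stratum 2: (40/1160)²·(1 − 10/40)·5.7²/10 = 0.00289744
  stratum 3: (540/1160)²·(1 − 132/540)·6.1²/132 = 0.0461555
  stratum 4: (200/1160)²·(1 − 33/200)·19.0²/33 = 0.271534
V̂(x̄_st) = 0.344838
SE(x̄_st) = √0.344838 = 0.587229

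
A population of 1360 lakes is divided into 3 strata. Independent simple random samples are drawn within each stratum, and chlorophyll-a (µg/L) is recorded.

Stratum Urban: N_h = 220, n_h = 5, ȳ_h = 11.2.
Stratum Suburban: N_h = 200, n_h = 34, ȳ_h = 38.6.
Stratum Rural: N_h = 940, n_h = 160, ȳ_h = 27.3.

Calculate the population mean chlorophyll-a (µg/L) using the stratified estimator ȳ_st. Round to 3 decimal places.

N = Σ N_h = 1360. Stratum weights W_h = N_h/N.
ȳ_st = (220·11.2 + 200·38.6 + 940·27.3) / 1360 = 26.35735

ȳ_st ≈ 26.357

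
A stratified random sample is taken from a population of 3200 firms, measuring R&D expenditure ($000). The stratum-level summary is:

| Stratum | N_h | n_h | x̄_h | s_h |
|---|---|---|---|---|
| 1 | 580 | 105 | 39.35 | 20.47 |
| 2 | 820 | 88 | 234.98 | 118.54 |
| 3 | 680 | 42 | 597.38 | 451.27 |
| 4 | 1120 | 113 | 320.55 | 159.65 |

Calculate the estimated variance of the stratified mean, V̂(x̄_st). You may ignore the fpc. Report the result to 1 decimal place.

V̂(x̄_st) ≈ 257.2

V̂(x̄_st) = Σ W_h² s_h²/n_h, with W_h = N_h/N and N = 3200:
  stratum 1: (580/3200)²·20.47²/105 = 0.1311
  stratum 2: (820/3200)²·118.54²/88 = 10.4852
  stratum 3: (680/3200)²·451.27²/42 = 218.948
  stratum 4: (1120/3200)²·159.65²/113 = 27.6309
V̂(x̄_st) = 257.195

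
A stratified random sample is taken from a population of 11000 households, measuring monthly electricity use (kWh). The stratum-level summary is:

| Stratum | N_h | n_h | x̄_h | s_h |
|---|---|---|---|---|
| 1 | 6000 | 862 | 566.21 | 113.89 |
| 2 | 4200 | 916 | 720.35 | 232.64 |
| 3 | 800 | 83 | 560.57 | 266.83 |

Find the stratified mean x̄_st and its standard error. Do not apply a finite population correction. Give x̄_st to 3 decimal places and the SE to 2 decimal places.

x̄_st = Σ W_h x̄_h = (6000·566.21 + 4200·720.35 + 800·560.57)/11000 = 624.65327
V̂(x̄_st) = Σ W_h² s_h²/n_h, with W_h = N_h/N and N = 11000:
  stratum 1: (6000/11000)²·113.89²/862 = 4.47694
  stratum 2: (4200/11000)²·232.64²/916 = 8.61364
  stratum 3: (800/11000)²·266.83²/83 = 4.53718
V̂(x̄_st) = 17.6278
SE(x̄_st) = √17.6278 = 4.19854

x̄_st ≈ 624.653, SE ≈ 4.20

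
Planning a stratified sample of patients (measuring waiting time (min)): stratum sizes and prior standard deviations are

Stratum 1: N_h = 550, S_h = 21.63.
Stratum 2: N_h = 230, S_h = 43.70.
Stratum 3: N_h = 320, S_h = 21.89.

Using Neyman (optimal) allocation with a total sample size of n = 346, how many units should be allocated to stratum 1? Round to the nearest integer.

Neyman allocation: n_h = n · N_h S_h / Σ N_i S_i, with n = 346.
  stratum 1: N_h·S_h = 550·21.63 = 11896.50
  stratum 2: N_h·S_h = 230·43.70 = 10051.00
  stratum 3: N_h·S_h = 320·21.89 = 7004.80
Σ N_h S_h = 28952.30
n for stratum 1 = 346·11896.50/28952.30 = 142.171 → 142

142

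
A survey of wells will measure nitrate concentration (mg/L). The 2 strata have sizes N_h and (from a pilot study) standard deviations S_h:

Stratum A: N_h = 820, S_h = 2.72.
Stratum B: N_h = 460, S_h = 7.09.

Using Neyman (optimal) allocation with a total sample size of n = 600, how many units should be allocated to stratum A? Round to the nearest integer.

Neyman allocation: n_h = n · N_h S_h / Σ N_i S_i, with n = 600.
  stratum A: N_h·S_h = 820·2.72 = 2230.40
  stratum B: N_h·S_h = 460·7.09 = 3261.40
Σ N_h S_h = 5491.80
n for stratum A = 600·2230.40/5491.80 = 243.680 → 244

244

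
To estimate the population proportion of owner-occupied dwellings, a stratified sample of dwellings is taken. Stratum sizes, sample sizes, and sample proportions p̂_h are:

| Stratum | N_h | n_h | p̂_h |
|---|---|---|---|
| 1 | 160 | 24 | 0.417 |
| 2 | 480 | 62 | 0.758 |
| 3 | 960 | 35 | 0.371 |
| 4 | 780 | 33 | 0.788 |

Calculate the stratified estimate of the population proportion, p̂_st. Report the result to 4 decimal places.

p̂_st ≈ 0.5888

N = 2380; stratum weights W_h = N_h/N.
p̂_st = Σ W_h p̂_h = (160·0.417 + 480·0.758 + 960·0.371 + 780·0.788)/2380 = 0.58881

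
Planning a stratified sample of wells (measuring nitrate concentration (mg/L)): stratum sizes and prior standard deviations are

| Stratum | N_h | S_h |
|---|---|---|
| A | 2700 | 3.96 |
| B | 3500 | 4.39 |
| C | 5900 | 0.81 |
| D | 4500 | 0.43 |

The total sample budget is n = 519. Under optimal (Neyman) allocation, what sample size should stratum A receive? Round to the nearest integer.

Neyman allocation: n_h = n · N_h S_h / Σ N_i S_i, with n = 519.
  stratum A: N_h·S_h = 2700·3.96 = 10692.00
  stratum B: N_h·S_h = 3500·4.39 = 15365.00
  stratum C: N_h·S_h = 5900·0.81 = 4779.00
  stratum D: N_h·S_h = 4500·0.43 = 1935.00
Σ N_h S_h = 32771.00
n for stratum A = 519·10692.00/32771.00 = 169.331 → 169

169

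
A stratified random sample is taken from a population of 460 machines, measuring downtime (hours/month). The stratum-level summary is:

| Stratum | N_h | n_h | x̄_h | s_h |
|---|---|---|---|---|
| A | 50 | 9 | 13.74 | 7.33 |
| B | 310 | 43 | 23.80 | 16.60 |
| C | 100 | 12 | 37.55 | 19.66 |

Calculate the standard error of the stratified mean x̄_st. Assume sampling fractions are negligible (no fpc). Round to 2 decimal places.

SE(x̄_st) ≈ 2.12

V̂(x̄_st) = Σ W_h² s_h²/n_h, with W_h = N_h/N and N = 460:
  stratum A: (50/460)²·7.33²/9 = 0.0705326
  stratum B: (310/460)²·16.60²/43 = 2.91042
  stratum C: (100/460)²·19.66²/12 = 1.52219
V̂(x̄_st) = 4.50315
SE(x̄_st) = √4.50315 = 2.12206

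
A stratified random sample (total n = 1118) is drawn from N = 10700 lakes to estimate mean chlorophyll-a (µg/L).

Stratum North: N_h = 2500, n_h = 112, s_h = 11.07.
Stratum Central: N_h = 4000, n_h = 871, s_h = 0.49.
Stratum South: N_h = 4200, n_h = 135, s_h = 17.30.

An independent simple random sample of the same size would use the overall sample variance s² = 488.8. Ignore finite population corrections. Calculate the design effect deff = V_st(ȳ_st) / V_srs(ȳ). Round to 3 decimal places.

V̂(ȳ_st) = Σ W_h² s_h²/n_h, with W_h = N_h/N and N = 10700:
  stratum North: (2500/10700)²·11.07²/112 = 0.0597296
  stratum Central: (4000/10700)²·0.49²/871 = 3.85236e-05
  stratum South: (4200/10700)²·17.30²/135 = 0.341578
V_st = 0.401346
V_srs = s²/n = 488.8/1118 = 0.437209
deff = V_st / V_srs = 0.401346/0.437209 = 0.9180

deff ≈ 0.918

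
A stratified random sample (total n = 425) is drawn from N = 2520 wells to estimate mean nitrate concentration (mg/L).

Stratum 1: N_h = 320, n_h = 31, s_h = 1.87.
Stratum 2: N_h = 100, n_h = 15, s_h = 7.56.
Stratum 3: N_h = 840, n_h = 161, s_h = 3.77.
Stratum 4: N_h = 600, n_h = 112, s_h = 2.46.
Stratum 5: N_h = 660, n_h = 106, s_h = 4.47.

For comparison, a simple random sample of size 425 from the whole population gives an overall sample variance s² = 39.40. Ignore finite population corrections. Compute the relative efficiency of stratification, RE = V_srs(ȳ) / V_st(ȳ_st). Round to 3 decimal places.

RE ≈ 2.757

V̂(ȳ_st) = Σ W_h² s_h²/n_h, with W_h = N_h/N and N = 2520:
  stratum 1: (320/2520)²·1.87²/31 = 0.00181895
  stratum 2: (100/2520)²·7.56²/15 = 0.006
  stratum 3: (840/2520)²·3.77²/161 = 0.00980876
  stratum 4: (600/2520)²·2.46²/112 = 0.00306305
  stratum 5: (660/2520)²·4.47²/106 = 0.0129299
V_st = 0.0336207
V_srs = s²/n = 39.40/425 = 0.0927059
Relative efficiency = V_srs / V_st = 0.0927059/0.0336207 = 2.7574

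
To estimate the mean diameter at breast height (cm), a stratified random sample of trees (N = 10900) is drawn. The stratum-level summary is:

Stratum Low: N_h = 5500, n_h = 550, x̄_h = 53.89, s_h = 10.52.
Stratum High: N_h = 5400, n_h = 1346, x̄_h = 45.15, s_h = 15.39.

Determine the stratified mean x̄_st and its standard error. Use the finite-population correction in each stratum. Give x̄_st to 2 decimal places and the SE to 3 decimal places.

x̄_st ≈ 49.56, SE ≈ 0.280

x̄_st = Σ W_h x̄_h = (5500·53.89 + 5400·45.15)/10900 = 49.56009
V̂(x̄_st) = Σ W_h² (1 − n_h/N_h) s_h²/n_h, with W_h = N_h/N and N = 10900:
  stratum Low: (5500/10900)²·(1 − 550/5500)·10.52²/550 = 0.0461088
  stratum High: (5400/10900)²·(1 − 1346/5400)·15.39²/1346 = 0.0324233
V̂(x̄_st) = 0.078532
SE(x̄_st) = √0.078532 = 0.280236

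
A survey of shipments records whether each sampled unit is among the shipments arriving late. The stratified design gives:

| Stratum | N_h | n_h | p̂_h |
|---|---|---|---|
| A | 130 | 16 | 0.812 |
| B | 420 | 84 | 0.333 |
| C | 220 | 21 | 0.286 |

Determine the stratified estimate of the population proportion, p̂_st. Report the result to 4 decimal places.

N = 770; stratum weights W_h = N_h/N.
p̂_st = Σ W_h p̂_h = (130·0.812 + 420·0.333 + 220·0.286)/770 = 0.40044

p̂_st ≈ 0.4004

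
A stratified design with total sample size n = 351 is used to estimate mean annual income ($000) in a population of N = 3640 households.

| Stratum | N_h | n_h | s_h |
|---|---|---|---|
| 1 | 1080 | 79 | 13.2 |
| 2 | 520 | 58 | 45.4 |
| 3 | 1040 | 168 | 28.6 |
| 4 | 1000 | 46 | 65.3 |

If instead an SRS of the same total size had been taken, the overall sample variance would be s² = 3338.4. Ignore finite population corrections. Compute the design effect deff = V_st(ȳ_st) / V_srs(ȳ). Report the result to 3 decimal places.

V̂(ȳ_st) = Σ W_h² s_h²/n_h, with W_h = N_h/N and N = 3640:
  stratum 1: (1080/3640)²·13.2²/79 = 0.194163
  stratum 2: (520/3640)²·45.4²/58 = 0.72525
  stratum 3: (1040/3640)²·28.6²/168 = 0.397454
  stratum 4: (1000/3640)²·65.3²/46 = 6.99626
V_st = 8.31312
V_srs = s²/n = 3338.4/351 = 9.51111
deff = V_st / V_srs = 8.31312/9.51111 = 0.8740

deff ≈ 0.874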